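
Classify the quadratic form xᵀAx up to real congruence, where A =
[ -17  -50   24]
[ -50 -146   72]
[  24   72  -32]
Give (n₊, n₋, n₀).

Answer: (1, 1, 1)

Derivation:
step 0: pivot -17 → sign −
step 1: pivot 18/17 → sign +
step 2: row/col 2 already zero → sign 0
signature = (1, 1, 1)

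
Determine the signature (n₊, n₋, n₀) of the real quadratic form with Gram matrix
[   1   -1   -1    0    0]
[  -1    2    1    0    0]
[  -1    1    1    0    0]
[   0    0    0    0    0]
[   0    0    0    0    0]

Answer: (2, 0, 3)

Derivation:
step 0: pivot 1 → sign +
step 1: pivot 1 → sign +
step 2: row/col 2 already zero → sign 0
step 3: row/col 3 already zero → sign 0
step 4: row/col 4 already zero → sign 0
signature = (2, 0, 3)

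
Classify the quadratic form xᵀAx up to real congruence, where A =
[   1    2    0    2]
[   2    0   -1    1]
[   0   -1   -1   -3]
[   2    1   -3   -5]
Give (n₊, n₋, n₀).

step 0: pivot 1 → sign +
step 1: pivot -4 → sign −
step 2: pivot -3/4 → sign −
step 3: row/col 3 already zero → sign 0
signature = (1, 2, 1)

Answer: (1, 2, 1)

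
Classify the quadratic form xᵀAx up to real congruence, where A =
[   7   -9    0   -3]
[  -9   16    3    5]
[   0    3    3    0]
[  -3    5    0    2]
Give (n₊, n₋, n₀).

step 0: pivot 7 → sign +
step 1: pivot 31/7 → sign +
step 2: pivot 30/31 → sign +
step 3: pivot -1/5 → sign −
signature = (3, 1, 0)

Answer: (3, 1, 0)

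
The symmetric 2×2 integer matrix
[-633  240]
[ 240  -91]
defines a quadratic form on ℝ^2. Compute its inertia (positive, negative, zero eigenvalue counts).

Answer: (0, 2, 0)

Derivation:
step 0: pivot -633 → sign −
step 1: pivot -1/211 → sign −
signature = (0, 2, 0)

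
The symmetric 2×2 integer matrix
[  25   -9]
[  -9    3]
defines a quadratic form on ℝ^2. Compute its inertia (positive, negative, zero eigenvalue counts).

Answer: (1, 1, 0)

Derivation:
step 0: pivot 25 → sign +
step 1: pivot -6/25 → sign −
signature = (1, 1, 0)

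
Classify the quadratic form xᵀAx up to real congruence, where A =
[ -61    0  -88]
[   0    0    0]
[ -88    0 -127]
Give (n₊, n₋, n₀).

step 0: pivot -61 → sign −
step 1: pivot -3/61 → sign −
step 2: row/col 2 already zero → sign 0
signature = (0, 2, 1)

Answer: (0, 2, 1)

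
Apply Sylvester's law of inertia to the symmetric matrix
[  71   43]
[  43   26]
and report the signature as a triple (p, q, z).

step 0: pivot 71 → sign +
step 1: pivot -3/71 → sign −
signature = (1, 1, 0)

Answer: (1, 1, 0)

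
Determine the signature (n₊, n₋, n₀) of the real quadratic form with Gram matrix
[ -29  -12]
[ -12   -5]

step 0: pivot -29 → sign −
step 1: pivot -1/29 → sign −
signature = (0, 2, 0)

Answer: (0, 2, 0)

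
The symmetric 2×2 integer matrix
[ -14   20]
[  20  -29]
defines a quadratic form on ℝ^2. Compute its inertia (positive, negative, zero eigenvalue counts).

step 0: pivot -14 → sign −
step 1: pivot -3/7 → sign −
signature = (0, 2, 0)

Answer: (0, 2, 0)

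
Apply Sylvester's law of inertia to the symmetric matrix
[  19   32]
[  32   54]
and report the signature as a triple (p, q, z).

Answer: (2, 0, 0)

Derivation:
step 0: pivot 19 → sign +
step 1: pivot 2/19 → sign +
signature = (2, 0, 0)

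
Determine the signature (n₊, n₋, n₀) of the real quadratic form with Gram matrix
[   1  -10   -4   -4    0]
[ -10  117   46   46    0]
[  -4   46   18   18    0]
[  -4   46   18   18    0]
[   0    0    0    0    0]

Answer: (2, 1, 2)

Derivation:
step 0: pivot 1 → sign +
step 1: pivot 17 → sign +
step 2: pivot -2/17 → sign −
step 3: row/col 3 already zero → sign 0
step 4: row/col 4 already zero → sign 0
signature = (2, 1, 2)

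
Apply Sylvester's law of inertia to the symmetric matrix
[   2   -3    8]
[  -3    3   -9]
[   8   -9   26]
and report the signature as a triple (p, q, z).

Answer: (1, 1, 1)

Derivation:
step 0: pivot 2 → sign +
step 1: pivot -3/2 → sign −
step 2: row/col 2 already zero → sign 0
signature = (1, 1, 1)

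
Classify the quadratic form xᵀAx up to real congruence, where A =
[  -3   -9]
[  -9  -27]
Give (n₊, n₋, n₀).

step 0: pivot -3 → sign −
step 1: row/col 1 already zero → sign 0
signature = (0, 1, 1)

Answer: (0, 1, 1)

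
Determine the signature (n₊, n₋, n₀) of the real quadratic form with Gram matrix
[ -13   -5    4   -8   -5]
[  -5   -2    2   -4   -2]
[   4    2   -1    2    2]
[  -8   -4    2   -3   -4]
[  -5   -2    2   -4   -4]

step 0: pivot -13 → sign −
step 1: pivot -1/13 → sign −
step 2: pivot 3 → sign +
step 3: pivot 1 → sign +
step 4: pivot -2 → sign −
signature = (2, 3, 0)

Answer: (2, 3, 0)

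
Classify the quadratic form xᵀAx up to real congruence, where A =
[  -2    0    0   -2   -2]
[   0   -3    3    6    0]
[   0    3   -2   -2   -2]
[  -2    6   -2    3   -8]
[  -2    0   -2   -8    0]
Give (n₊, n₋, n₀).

step 0: pivot -2 → sign −
step 1: pivot -3 → sign −
step 2: pivot 1 → sign +
step 3: pivot 1 → sign +
step 4: pivot -6 → sign −
signature = (2, 3, 0)

Answer: (2, 3, 0)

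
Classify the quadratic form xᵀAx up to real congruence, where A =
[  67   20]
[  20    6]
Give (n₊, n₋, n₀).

step 0: pivot 67 → sign +
step 1: pivot 2/67 → sign +
signature = (2, 0, 0)

Answer: (2, 0, 0)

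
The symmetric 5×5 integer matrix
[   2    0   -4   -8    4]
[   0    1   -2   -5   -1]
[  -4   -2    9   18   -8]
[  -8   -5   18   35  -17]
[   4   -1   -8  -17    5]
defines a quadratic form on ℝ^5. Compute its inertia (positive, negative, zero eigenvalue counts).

Answer: (2, 3, 0)

Derivation:
step 0: pivot 2 → sign +
step 1: pivot 1 → sign +
step 2: pivot -3 → sign −
step 3: pivot -2/3 → sign −
step 4: pivot -2 → sign −
signature = (2, 3, 0)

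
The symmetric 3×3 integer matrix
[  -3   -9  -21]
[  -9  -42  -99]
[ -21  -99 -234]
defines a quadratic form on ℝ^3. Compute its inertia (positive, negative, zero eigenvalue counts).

Answer: (0, 3, 0)

Derivation:
step 0: pivot -3 → sign −
step 1: pivot -15 → sign −
step 2: pivot -3/5 → sign −
signature = (0, 3, 0)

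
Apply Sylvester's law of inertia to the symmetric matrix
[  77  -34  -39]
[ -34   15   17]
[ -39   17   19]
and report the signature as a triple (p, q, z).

step 0: pivot 77 → sign +
step 1: pivot -1/77 → sign −
step 2: pivot 3 → sign +
signature = (2, 1, 0)

Answer: (2, 1, 0)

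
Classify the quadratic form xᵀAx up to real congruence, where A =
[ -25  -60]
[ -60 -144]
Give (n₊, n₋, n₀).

Answer: (0, 1, 1)

Derivation:
step 0: pivot -25 → sign −
step 1: row/col 1 already zero → sign 0
signature = (0, 1, 1)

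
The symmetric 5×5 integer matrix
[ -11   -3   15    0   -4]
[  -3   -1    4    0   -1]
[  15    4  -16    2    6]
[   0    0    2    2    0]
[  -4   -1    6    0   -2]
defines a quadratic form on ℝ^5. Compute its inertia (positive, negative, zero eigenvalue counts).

Answer: (2, 3, 0)

Derivation:
step 0: pivot -11 → sign −
step 1: pivot -2/11 → sign −
step 2: pivot 9/2 → sign +
step 3: pivot 10/9 → sign +
step 4: pivot -3/5 → sign −
signature = (2, 3, 0)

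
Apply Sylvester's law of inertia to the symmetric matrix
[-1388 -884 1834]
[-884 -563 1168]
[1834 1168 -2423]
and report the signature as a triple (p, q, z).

Answer: (1, 1, 1)

Derivation:
step 0: pivot -1388 → sign −
step 1: pivot 3/347 → sign +
step 2: row/col 2 already zero → sign 0
signature = (1, 1, 1)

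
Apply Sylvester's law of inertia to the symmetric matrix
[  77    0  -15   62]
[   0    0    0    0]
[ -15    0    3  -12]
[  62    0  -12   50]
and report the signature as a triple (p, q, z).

step 0: pivot 77 → sign +
step 1: pivot 6/77 → sign +
step 2: row/col 2 already zero → sign 0
step 3: row/col 3 already zero → sign 0
signature = (2, 0, 2)

Answer: (2, 0, 2)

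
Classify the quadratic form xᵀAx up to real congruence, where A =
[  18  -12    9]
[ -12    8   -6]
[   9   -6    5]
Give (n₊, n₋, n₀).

step 0: pivot 18 → sign +
step 1: pivot 1/2 → sign +
step 2: row/col 2 already zero → sign 0
signature = (2, 0, 1)

Answer: (2, 0, 1)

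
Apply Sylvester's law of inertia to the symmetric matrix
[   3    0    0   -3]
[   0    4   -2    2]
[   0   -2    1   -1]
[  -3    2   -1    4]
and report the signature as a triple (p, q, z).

Answer: (2, 0, 2)

Derivation:
step 0: pivot 3 → sign +
step 1: pivot 4 → sign +
step 2: row/col 2 already zero → sign 0
step 3: row/col 3 already zero → sign 0
signature = (2, 0, 2)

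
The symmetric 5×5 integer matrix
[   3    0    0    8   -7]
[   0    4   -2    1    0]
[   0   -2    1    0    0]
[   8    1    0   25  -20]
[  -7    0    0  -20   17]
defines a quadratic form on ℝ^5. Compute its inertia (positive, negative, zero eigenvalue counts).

step 0: pivot 3 → sign +
step 1: pivot 4 → sign +
step 2: pivot 41/12 → sign +
step 3: pivot -3/41 → sign −
step 4: pivot 2/3 → sign +
signature = (4, 1, 0)

Answer: (4, 1, 0)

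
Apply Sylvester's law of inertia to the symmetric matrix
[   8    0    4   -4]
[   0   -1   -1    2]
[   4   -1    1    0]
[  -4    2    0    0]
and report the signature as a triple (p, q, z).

Answer: (2, 1, 1)

Derivation:
step 0: pivot 8 → sign +
step 1: pivot -1 → sign −
step 2: pivot 2 → sign +
step 3: row/col 3 already zero → sign 0
signature = (2, 1, 1)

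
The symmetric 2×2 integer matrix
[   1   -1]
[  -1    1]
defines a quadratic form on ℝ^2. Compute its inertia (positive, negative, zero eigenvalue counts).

step 0: pivot 1 → sign +
step 1: row/col 1 already zero → sign 0
signature = (1, 0, 1)

Answer: (1, 0, 1)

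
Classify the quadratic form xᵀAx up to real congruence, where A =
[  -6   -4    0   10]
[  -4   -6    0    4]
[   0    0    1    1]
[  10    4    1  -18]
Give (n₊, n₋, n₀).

Answer: (1, 3, 0)

Derivation:
step 0: pivot -6 → sign −
step 1: pivot -10/3 → sign −
step 2: pivot 1 → sign +
step 3: pivot -1/5 → sign −
signature = (1, 3, 0)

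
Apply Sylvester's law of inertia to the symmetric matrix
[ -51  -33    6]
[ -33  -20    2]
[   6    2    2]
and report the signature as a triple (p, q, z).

Answer: (2, 1, 0)

Derivation:
step 0: pivot -51 → sign −
step 1: pivot 23/17 → sign +
step 2: pivot 2/23 → sign +
signature = (2, 1, 0)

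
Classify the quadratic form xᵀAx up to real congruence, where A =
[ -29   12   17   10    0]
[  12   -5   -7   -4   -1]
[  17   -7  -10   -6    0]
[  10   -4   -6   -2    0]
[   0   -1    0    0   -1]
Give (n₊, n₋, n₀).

step 0: pivot -29 → sign −
step 1: pivot -1/29 → sign −
step 2: pivot 2 → sign +
step 3: pivot 20 → sign +
step 4: pivot -1/20 → sign −
signature = (2, 3, 0)

Answer: (2, 3, 0)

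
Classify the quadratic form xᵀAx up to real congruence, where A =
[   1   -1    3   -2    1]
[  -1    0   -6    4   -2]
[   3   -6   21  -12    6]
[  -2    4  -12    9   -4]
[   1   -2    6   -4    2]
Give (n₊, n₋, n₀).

Answer: (4, 1, 0)

Derivation:
step 0: pivot 1 → sign +
step 1: pivot -1 → sign −
step 2: pivot 21 → sign +
step 3: pivot 15/7 → sign +
step 4: pivot 2/15 → sign +
signature = (4, 1, 0)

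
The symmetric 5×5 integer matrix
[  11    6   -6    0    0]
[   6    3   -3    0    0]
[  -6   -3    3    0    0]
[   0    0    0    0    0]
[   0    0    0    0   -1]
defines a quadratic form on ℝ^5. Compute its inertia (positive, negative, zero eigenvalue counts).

Answer: (1, 2, 2)

Derivation:
step 0: pivot 11 → sign +
step 1: pivot -3/11 → sign −
step 2: pivot -1 → sign −
step 3: row/col 3 already zero → sign 0
step 4: row/col 4 already zero → sign 0
signature = (1, 2, 2)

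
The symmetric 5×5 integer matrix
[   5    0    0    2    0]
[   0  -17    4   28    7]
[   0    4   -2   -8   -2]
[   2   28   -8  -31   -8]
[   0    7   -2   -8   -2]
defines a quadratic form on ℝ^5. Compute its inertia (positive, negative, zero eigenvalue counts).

Answer: (3, 2, 0)

Derivation:
step 0: pivot 5 → sign +
step 1: pivot -17 → sign −
step 2: pivot -18/17 → sign −
step 3: pivot 81/5 → sign +
step 4: pivot 1/81 → sign +
signature = (3, 2, 0)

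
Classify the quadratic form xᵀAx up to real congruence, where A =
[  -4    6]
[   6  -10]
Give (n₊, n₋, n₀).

Answer: (0, 2, 0)

Derivation:
step 0: pivot -4 → sign −
step 1: pivot -1 → sign −
signature = (0, 2, 0)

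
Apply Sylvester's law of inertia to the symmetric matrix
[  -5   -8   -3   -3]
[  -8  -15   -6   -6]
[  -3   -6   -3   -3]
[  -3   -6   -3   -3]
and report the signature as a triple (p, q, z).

step 0: pivot -5 → sign −
step 1: pivot -11/5 → sign −
step 2: pivot -6/11 → sign −
step 3: row/col 3 already zero → sign 0
signature = (0, 3, 1)

Answer: (0, 3, 1)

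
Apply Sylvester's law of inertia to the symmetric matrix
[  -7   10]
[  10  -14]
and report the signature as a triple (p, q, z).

step 0: pivot -7 → sign −
step 1: pivot 2/7 → sign +
signature = (1, 1, 0)

Answer: (1, 1, 0)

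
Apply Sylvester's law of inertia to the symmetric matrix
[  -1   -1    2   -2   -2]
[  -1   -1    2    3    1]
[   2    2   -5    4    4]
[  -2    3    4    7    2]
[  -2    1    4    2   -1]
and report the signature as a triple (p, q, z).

Answer: (1, 4, 0)

Derivation:
step 0: pivot -1 → sign −
step 1: pivot -1 → sign −
step 2: pivot 11 → sign +
step 3: pivot -25/11 → sign −
step 4: pivot -6/25 → sign −
signature = (1, 4, 0)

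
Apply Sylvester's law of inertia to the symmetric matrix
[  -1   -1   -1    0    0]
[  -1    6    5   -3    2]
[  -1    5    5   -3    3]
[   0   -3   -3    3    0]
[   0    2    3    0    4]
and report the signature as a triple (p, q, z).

step 0: pivot -1 → sign −
step 1: pivot 7 → sign +
step 2: pivot 6/7 → sign +
step 3: pivot 3/2 → sign +
step 4: row/col 4 already zero → sign 0
signature = (3, 1, 1)

Answer: (3, 1, 1)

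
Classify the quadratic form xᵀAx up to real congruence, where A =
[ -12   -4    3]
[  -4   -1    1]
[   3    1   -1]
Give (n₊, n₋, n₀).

step 0: pivot -12 → sign −
step 1: pivot 1/3 → sign +
step 2: pivot -1/4 → sign −
signature = (1, 2, 0)

Answer: (1, 2, 0)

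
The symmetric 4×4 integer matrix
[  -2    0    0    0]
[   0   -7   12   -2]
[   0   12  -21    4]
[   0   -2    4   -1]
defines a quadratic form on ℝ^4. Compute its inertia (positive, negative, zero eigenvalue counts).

step 0: pivot -2 → sign −
step 1: pivot -7 → sign −
step 2: pivot -3/7 → sign −
step 3: pivot 1/3 → sign +
signature = (1, 3, 0)

Answer: (1, 3, 0)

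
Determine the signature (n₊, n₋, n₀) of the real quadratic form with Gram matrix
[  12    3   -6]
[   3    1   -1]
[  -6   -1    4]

Answer: (2, 0, 1)

Derivation:
step 0: pivot 12 → sign +
step 1: pivot 1/4 → sign +
step 2: row/col 2 already zero → sign 0
signature = (2, 0, 1)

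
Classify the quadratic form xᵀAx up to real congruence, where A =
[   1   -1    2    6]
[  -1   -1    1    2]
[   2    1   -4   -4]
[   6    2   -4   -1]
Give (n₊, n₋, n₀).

Answer: (1, 3, 0)

Derivation:
step 0: pivot 1 → sign +
step 1: pivot -2 → sign −
step 2: pivot -7/2 → sign −
step 3: pivot -3/7 → sign −
signature = (1, 3, 0)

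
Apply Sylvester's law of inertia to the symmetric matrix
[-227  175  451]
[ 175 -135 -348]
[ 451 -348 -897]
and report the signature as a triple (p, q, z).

Answer: (1, 2, 0)

Derivation:
step 0: pivot -227 → sign −
step 1: pivot -20/227 → sign −
step 2: pivot 3/20 → sign +
signature = (1, 2, 0)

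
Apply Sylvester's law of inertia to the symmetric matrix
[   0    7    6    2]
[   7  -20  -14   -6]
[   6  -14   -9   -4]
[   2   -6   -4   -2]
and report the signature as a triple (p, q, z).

step 0: pivot -20 → sign −
step 1: pivot 49/20 → sign +
step 2: pivot 15/49 → sign +
step 3: pivot -2/5 → sign −
signature = (2, 2, 0)

Answer: (2, 2, 0)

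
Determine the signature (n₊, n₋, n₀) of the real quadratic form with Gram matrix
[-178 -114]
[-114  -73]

step 0: pivot -178 → sign −
step 1: pivot 1/89 → sign +
signature = (1, 1, 0)

Answer: (1, 1, 0)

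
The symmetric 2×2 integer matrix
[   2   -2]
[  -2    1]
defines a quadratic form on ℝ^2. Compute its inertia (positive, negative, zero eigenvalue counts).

step 0: pivot 2 → sign +
step 1: pivot -1 → sign −
signature = (1, 1, 0)

Answer: (1, 1, 0)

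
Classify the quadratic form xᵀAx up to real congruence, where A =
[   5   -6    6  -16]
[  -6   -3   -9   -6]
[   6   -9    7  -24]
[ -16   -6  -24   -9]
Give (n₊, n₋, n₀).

step 0: pivot 5 → sign +
step 1: pivot -51/5 → sign −
step 2: pivot 2/17 → sign +
step 3: pivot 1 → sign +
signature = (3, 1, 0)

Answer: (3, 1, 0)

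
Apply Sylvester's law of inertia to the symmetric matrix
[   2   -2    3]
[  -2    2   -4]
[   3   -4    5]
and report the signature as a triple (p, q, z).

step 0: pivot 2 → sign +
step 1: pivot 1/2 → sign +
step 2: pivot -2 → sign −
signature = (2, 1, 0)

Answer: (2, 1, 0)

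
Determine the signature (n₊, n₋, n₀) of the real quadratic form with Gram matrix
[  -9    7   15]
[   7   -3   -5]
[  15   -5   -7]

Answer: (1, 2, 0)

Derivation:
step 0: pivot -9 → sign −
step 1: pivot 22/9 → sign +
step 2: pivot -2/11 → sign −
signature = (1, 2, 0)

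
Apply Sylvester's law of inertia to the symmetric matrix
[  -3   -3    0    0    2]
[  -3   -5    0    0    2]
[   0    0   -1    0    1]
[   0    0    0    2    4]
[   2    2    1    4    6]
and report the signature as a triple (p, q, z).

step 0: pivot -3 → sign −
step 1: pivot -2 → sign −
step 2: pivot -1 → sign −
step 3: pivot 2 → sign +
step 4: pivot 1/3 → sign +
signature = (2, 3, 0)

Answer: (2, 3, 0)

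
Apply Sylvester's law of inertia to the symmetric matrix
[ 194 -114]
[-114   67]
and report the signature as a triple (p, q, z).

Answer: (2, 0, 0)

Derivation:
step 0: pivot 194 → sign +
step 1: pivot 1/97 → sign +
signature = (2, 0, 0)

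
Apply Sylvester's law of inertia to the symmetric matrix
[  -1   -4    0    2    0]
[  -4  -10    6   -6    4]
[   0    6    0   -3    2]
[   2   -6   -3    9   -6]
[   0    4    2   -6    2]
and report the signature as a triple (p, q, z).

step 0: pivot -1 → sign −
step 1: pivot 6 → sign +
step 2: pivot -6 → sign −
step 3: pivot 1/2 → sign +
step 4: pivot -2/9 → sign −
signature = (2, 3, 0)

Answer: (2, 3, 0)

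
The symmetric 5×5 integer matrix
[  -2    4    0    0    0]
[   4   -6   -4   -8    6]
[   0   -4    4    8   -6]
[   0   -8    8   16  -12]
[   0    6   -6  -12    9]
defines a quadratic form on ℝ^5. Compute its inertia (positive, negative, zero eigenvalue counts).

Answer: (1, 2, 2)

Derivation:
step 0: pivot -2 → sign −
step 1: pivot 2 → sign +
step 2: pivot -4 → sign −
step 3: row/col 3 already zero → sign 0
step 4: row/col 4 already zero → sign 0
signature = (1, 2, 2)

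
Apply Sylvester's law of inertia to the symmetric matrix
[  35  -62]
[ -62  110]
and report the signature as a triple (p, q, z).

step 0: pivot 35 → sign +
step 1: pivot 6/35 → sign +
signature = (2, 0, 0)

Answer: (2, 0, 0)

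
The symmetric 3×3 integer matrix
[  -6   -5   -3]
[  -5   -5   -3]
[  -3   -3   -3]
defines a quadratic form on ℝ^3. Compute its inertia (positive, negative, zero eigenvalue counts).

Answer: (0, 3, 0)

Derivation:
step 0: pivot -6 → sign −
step 1: pivot -5/6 → sign −
step 2: pivot -6/5 → sign −
signature = (0, 3, 0)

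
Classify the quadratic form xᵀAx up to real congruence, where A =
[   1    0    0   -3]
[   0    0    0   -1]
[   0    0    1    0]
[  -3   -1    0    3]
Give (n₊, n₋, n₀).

step 0: pivot 1 → sign +
step 1: pivot 1 → sign +
step 2: pivot -6 → sign −
step 3: pivot 1/6 → sign +
signature = (3, 1, 0)

Answer: (3, 1, 0)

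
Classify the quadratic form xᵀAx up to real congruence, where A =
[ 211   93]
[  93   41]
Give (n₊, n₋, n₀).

Answer: (2, 0, 0)

Derivation:
step 0: pivot 211 → sign +
step 1: pivot 2/211 → sign +
signature = (2, 0, 0)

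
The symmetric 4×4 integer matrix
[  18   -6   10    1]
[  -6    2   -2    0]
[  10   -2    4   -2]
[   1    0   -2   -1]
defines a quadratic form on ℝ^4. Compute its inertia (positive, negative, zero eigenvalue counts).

Answer: (3, 1, 0)

Derivation:
step 0: pivot 18 → sign +
step 1: pivot -14/9 → sign −
step 2: pivot 8/7 → sign +
step 3: pivot 1/8 → sign +
signature = (3, 1, 0)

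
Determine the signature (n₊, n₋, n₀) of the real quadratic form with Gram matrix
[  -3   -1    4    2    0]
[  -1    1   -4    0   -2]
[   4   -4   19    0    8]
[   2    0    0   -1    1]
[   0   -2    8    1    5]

Answer: (3, 1, 1)

Derivation:
step 0: pivot -3 → sign −
step 1: pivot 4/3 → sign +
step 2: pivot 3 → sign +
step 3: pivot 2 → sign +
step 4: row/col 4 already zero → sign 0
signature = (3, 1, 1)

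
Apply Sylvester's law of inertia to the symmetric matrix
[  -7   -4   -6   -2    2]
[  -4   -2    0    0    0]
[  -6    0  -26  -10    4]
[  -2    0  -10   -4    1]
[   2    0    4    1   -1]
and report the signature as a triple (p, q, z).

Answer: (2, 3, 0)

Derivation:
step 0: pivot -7 → sign −
step 1: pivot 2/7 → sign +
step 2: pivot -62 → sign −
step 3: pivot -6/31 → sign −
step 4: pivot 3/2 → sign +
signature = (2, 3, 0)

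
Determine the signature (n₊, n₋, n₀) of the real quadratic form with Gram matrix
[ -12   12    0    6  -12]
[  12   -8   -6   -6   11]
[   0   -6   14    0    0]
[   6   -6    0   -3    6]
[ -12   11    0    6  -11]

Answer: (3, 1, 1)

Derivation:
step 0: pivot -12 → sign −
step 1: pivot 4 → sign +
step 2: pivot 5 → sign +
step 3: pivot 3/10 → sign +
step 4: row/col 4 already zero → sign 0
signature = (3, 1, 1)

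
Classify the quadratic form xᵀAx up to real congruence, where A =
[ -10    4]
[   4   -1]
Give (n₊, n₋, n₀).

Answer: (1, 1, 0)

Derivation:
step 0: pivot -10 → sign −
step 1: pivot 3/5 → sign +
signature = (1, 1, 0)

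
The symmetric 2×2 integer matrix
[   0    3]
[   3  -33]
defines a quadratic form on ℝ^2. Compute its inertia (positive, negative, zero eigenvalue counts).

step 0: pivot -33 → sign −
step 1: pivot 3/11 → sign +
signature = (1, 1, 0)

Answer: (1, 1, 0)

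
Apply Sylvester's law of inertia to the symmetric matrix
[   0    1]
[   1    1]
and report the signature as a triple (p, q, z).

step 0: pivot 1 → sign +
step 1: pivot -1 → sign −
signature = (1, 1, 0)

Answer: (1, 1, 0)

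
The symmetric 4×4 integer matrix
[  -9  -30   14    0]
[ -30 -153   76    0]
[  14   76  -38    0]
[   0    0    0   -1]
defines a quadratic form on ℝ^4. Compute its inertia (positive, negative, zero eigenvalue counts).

Answer: (1, 3, 0)

Derivation:
step 0: pivot -9 → sign −
step 1: pivot -53 → sign −
step 2: pivot 2/159 → sign +
step 3: pivot -1 → sign −
signature = (1, 3, 0)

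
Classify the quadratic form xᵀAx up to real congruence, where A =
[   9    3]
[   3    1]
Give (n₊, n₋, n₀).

step 0: pivot 9 → sign +
step 1: row/col 1 already zero → sign 0
signature = (1, 0, 1)

Answer: (1, 0, 1)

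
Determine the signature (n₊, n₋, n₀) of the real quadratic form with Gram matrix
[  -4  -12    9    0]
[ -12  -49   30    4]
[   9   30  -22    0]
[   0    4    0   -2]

step 0: pivot -4 → sign −
step 1: pivot -13 → sign −
step 2: pivot -55/52 → sign −
step 3: pivot 2/55 → sign +
signature = (1, 3, 0)

Answer: (1, 3, 0)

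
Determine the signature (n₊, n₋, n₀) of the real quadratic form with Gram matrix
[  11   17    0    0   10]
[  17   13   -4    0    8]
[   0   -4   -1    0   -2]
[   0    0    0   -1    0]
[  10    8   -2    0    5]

Answer: (2, 3, 0)

Derivation:
step 0: pivot 11 → sign +
step 1: pivot -146/11 → sign −
step 2: pivot 15/73 → sign +
step 3: pivot -1 → sign −
step 4: pivot -1/5 → sign −
signature = (2, 3, 0)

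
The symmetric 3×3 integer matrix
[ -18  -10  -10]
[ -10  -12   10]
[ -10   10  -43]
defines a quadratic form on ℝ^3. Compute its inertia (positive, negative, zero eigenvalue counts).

step 0: pivot -18 → sign −
step 1: pivot -58/9 → sign −
step 2: pivot 3/29 → sign +
signature = (1, 2, 0)

Answer: (1, 2, 0)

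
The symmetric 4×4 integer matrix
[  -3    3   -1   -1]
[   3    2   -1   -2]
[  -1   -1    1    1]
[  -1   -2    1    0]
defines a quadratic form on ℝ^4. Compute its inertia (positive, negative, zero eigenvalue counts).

step 0: pivot -3 → sign −
step 1: pivot 5 → sign +
step 2: pivot 8/15 → sign +
step 3: pivot -3/2 → sign −
signature = (2, 2, 0)

Answer: (2, 2, 0)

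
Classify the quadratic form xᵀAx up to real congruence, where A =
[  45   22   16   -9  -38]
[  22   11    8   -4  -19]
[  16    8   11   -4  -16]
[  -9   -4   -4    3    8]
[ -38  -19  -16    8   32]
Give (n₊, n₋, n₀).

step 0: pivot 45 → sign +
step 1: pivot 11/45 → sign +
step 2: pivot 57/11 → sign +
step 3: pivot 6/19 → sign +
step 4: pivot -3 → sign −
signature = (4, 1, 0)

Answer: (4, 1, 0)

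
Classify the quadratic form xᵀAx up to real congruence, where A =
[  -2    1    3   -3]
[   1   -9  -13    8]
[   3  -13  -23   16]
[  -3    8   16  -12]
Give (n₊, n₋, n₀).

Answer: (0, 4, 0)

Derivation:
step 0: pivot -2 → sign −
step 1: pivot -17/2 → sign −
step 2: pivot -50/17 → sign −
step 3: pivot -1/25 → sign −
signature = (0, 4, 0)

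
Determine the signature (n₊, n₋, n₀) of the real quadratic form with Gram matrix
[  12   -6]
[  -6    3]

step 0: pivot 12 → sign +
step 1: row/col 1 already zero → sign 0
signature = (1, 0, 1)

Answer: (1, 0, 1)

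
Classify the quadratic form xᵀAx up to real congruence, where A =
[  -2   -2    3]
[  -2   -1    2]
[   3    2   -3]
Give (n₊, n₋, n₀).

step 0: pivot -2 → sign −
step 1: pivot 1 → sign +
step 2: pivot 1/2 → sign +
signature = (2, 1, 0)

Answer: (2, 1, 0)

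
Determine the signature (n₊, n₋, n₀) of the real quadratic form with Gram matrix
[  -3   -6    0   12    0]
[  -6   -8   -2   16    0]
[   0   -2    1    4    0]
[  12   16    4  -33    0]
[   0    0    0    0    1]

step 0: pivot -3 → sign −
step 1: pivot 4 → sign +
step 2: pivot -1 → sign −
step 3: pivot 1 → sign +
step 4: row/col 4 already zero → sign 0
signature = (2, 2, 1)

Answer: (2, 2, 1)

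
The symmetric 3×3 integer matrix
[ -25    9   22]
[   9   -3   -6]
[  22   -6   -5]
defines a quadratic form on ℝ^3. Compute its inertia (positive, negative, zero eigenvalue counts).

Answer: (1, 2, 0)

Derivation:
step 0: pivot -25 → sign −
step 1: pivot 6/25 → sign +
step 2: pivot -1 → sign −
signature = (1, 2, 0)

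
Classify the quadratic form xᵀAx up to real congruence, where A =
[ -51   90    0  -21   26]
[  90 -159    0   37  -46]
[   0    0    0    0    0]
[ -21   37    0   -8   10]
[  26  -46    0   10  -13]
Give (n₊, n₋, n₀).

Answer: (1, 3, 1)

Derivation:
step 0: pivot -51 → sign −
step 1: pivot -3/17 → sign −
step 2: pivot 2/3 → sign +
step 3: pivot -1/3 → sign −
step 4: row/col 4 already zero → sign 0
signature = (1, 3, 1)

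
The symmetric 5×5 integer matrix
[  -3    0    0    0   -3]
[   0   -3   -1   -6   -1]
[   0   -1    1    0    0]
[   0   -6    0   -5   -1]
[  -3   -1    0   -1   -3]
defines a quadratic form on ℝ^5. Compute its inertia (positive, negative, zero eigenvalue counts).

step 0: pivot -3 → sign −
step 1: pivot -3 → sign −
step 2: pivot 4/3 → sign +
step 3: pivot 4 → sign +
step 4: pivot 3/16 → sign +
signature = (3, 2, 0)

Answer: (3, 2, 0)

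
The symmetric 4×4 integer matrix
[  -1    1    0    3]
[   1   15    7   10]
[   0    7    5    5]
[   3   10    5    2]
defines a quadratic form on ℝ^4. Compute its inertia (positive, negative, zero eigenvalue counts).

Answer: (3, 1, 0)

Derivation:
step 0: pivot -1 → sign −
step 1: pivot 16 → sign +
step 2: pivot 31/16 → sign +
step 3: pivot 6/31 → sign +
signature = (3, 1, 0)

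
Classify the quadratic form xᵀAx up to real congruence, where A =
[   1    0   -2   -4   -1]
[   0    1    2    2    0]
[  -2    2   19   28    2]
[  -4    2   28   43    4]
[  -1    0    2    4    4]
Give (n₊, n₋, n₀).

step 0: pivot 1 → sign +
step 1: pivot 1 → sign +
step 2: pivot 11 → sign +
step 3: pivot -3/11 → sign −
step 4: pivot 3 → sign +
signature = (4, 1, 0)

Answer: (4, 1, 0)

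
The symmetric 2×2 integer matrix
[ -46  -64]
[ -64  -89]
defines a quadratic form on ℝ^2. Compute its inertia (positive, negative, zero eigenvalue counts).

step 0: pivot -46 → sign −
step 1: pivot 1/23 → sign +
signature = (1, 1, 0)

Answer: (1, 1, 0)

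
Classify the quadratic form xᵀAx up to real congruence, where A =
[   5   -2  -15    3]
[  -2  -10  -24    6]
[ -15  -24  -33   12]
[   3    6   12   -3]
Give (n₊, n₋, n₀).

step 0: pivot 5 → sign +
step 1: pivot -54/5 → sign −
step 2: pivot 16/3 → sign +
step 3: pivot -3/16 → sign −
signature = (2, 2, 0)

Answer: (2, 2, 0)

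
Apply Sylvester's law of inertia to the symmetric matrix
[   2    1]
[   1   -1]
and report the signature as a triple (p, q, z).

Answer: (1, 1, 0)

Derivation:
step 0: pivot 2 → sign +
step 1: pivot -3/2 → sign −
signature = (1, 1, 0)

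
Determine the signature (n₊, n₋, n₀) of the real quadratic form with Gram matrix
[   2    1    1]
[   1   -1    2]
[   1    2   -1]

Answer: (1, 1, 1)

Derivation:
step 0: pivot 2 → sign +
step 1: pivot -3/2 → sign −
step 2: row/col 2 already zero → sign 0
signature = (1, 1, 1)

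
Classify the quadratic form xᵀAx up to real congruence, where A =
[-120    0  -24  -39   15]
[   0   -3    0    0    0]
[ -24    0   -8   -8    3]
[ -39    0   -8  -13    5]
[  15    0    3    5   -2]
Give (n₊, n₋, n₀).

step 0: pivot -120 → sign −
step 1: pivot -3 → sign −
step 2: pivot -16/5 → sign −
step 3: pivot -5/16 → sign −
step 4: pivot -3/40 → sign −
signature = (0, 5, 0)

Answer: (0, 5, 0)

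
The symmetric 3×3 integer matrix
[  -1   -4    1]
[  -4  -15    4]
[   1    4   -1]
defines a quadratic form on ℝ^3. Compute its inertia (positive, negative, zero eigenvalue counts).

Answer: (1, 1, 1)

Derivation:
step 0: pivot -1 → sign −
step 1: pivot 1 → sign +
step 2: row/col 2 already zero → sign 0
signature = (1, 1, 1)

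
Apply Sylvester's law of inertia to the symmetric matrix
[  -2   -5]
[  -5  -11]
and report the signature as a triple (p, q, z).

Answer: (1, 1, 0)

Derivation:
step 0: pivot -2 → sign −
step 1: pivot 3/2 → sign +
signature = (1, 1, 0)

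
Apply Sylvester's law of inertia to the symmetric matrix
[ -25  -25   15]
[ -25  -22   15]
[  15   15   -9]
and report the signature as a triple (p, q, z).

Answer: (1, 1, 1)

Derivation:
step 0: pivot -25 → sign −
step 1: pivot 3 → sign +
step 2: row/col 2 already zero → sign 0
signature = (1, 1, 1)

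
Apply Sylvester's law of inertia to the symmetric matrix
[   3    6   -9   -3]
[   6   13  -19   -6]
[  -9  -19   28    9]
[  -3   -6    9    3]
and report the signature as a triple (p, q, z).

step 0: pivot 3 → sign +
step 1: pivot 1 → sign +
step 2: row/col 2 already zero → sign 0
step 3: row/col 3 already zero → sign 0
signature = (2, 0, 2)

Answer: (2, 0, 2)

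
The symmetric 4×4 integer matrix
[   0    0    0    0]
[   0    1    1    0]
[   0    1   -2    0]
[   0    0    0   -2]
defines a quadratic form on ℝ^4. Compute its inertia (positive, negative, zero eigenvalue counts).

Answer: (1, 2, 1)

Derivation:
step 0: pivot 1 → sign +
step 1: pivot -3 → sign −
step 2: pivot -2 → sign −
step 3: row/col 3 already zero → sign 0
signature = (1, 2, 1)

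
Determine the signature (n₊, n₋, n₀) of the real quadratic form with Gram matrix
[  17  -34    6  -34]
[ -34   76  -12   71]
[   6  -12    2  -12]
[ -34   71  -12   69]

Answer: (2, 2, 0)

Derivation:
step 0: pivot 17 → sign +
step 1: pivot 8 → sign +
step 2: pivot -2/17 → sign −
step 3: pivot -1/8 → sign −
signature = (2, 2, 0)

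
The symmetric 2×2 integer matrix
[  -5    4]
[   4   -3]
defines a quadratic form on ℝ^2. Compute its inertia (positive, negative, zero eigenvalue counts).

Answer: (1, 1, 0)

Derivation:
step 0: pivot -5 → sign −
step 1: pivot 1/5 → sign +
signature = (1, 1, 0)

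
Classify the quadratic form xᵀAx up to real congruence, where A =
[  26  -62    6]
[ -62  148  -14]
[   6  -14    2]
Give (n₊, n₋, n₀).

step 0: pivot 26 → sign +
step 1: pivot 2/13 → sign +
step 2: row/col 2 already zero → sign 0
signature = (2, 0, 1)

Answer: (2, 0, 1)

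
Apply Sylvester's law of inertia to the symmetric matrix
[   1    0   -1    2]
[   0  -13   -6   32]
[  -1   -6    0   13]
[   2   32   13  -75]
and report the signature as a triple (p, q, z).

step 0: pivot 1 → sign +
step 1: pivot -13 → sign −
step 2: pivot 23/13 → sign +
step 3: pivot -6/23 → sign −
signature = (2, 2, 0)

Answer: (2, 2, 0)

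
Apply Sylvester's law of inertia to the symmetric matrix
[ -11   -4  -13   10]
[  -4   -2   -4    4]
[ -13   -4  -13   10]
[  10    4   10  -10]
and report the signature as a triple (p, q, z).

Answer: (1, 3, 0)

Derivation:
step 0: pivot -11 → sign −
step 1: pivot -6/11 → sign −
step 2: pivot 10/3 → sign +
step 3: pivot -6/5 → sign −
signature = (1, 3, 0)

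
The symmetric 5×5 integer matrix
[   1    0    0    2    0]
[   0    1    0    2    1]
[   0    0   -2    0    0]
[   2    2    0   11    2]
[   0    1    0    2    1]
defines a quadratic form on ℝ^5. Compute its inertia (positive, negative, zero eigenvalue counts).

step 0: pivot 1 → sign +
step 1: pivot 1 → sign +
step 2: pivot -2 → sign −
step 3: pivot 3 → sign +
step 4: row/col 4 already zero → sign 0
signature = (3, 1, 1)

Answer: (3, 1, 1)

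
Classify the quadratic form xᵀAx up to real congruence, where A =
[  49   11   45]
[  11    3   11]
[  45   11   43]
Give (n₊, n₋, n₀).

Answer: (3, 0, 0)

Derivation:
step 0: pivot 49 → sign +
step 1: pivot 26/49 → sign +
step 2: pivot 2/13 → sign +
signature = (3, 0, 0)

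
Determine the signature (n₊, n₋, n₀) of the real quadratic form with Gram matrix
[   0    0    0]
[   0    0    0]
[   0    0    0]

Answer: (0, 0, 3)

Derivation:
step 0: row/col 0 already zero → sign 0
step 1: row/col 1 already zero → sign 0
step 2: row/col 2 already zero → sign 0
signature = (0, 0, 3)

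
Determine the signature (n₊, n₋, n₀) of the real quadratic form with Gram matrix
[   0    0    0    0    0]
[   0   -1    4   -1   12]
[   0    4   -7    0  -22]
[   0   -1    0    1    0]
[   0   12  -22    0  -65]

step 0: pivot -1 → sign −
step 1: pivot 9 → sign +
step 2: pivot 2/9 → sign +
step 3: pivot 3 → sign +
step 4: row/col 4 already zero → sign 0
signature = (3, 1, 1)

Answer: (3, 1, 1)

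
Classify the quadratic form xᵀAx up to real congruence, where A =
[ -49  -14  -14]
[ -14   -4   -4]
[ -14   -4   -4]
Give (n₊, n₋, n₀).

Answer: (0, 1, 2)

Derivation:
step 0: pivot -49 → sign −
step 1: row/col 1 already zero → sign 0
step 2: row/col 2 already zero → sign 0
signature = (0, 1, 2)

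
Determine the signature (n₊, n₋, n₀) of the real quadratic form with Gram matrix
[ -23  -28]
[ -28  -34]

step 0: pivot -23 → sign −
step 1: pivot 2/23 → sign +
signature = (1, 1, 0)

Answer: (1, 1, 0)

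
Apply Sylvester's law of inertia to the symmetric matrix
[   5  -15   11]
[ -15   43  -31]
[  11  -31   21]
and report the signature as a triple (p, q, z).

Answer: (1, 2, 0)

Derivation:
step 0: pivot 5 → sign +
step 1: pivot -2 → sign −
step 2: pivot -6/5 → sign −
signature = (1, 2, 0)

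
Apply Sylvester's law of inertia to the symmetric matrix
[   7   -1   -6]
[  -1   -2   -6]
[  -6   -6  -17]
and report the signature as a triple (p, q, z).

Answer: (1, 2, 0)

Derivation:
step 0: pivot 7 → sign +
step 1: pivot -15/7 → sign −
step 2: pivot -1/5 → sign −
signature = (1, 2, 0)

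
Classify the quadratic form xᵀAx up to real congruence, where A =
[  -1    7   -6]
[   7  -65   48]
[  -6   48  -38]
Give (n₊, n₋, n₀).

step 0: pivot -1 → sign −
step 1: pivot -16 → sign −
step 2: pivot 1/4 → sign +
signature = (1, 2, 0)

Answer: (1, 2, 0)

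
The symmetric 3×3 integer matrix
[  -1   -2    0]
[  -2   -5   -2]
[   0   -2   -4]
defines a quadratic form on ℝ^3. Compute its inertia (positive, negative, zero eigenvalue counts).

step 0: pivot -1 → sign −
step 1: pivot -1 → sign −
step 2: row/col 2 already zero → sign 0
signature = (0, 2, 1)

Answer: (0, 2, 1)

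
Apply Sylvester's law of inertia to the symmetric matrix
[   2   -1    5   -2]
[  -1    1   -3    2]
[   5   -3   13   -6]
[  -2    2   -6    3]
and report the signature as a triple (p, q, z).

Answer: (2, 1, 1)

Derivation:
step 0: pivot 2 → sign +
step 1: pivot 1/2 → sign +
step 2: pivot -1 → sign −
step 3: row/col 3 already zero → sign 0
signature = (2, 1, 1)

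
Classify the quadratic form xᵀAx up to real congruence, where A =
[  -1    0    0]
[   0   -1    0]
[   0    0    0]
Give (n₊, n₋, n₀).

Answer: (0, 2, 1)

Derivation:
step 0: pivot -1 → sign −
step 1: pivot -1 → sign −
step 2: row/col 2 already zero → sign 0
signature = (0, 2, 1)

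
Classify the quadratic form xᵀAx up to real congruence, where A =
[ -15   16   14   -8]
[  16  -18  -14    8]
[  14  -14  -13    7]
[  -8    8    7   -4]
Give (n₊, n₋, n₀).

Answer: (1, 3, 0)

Derivation:
step 0: pivot -15 → sign −
step 1: pivot -14/15 → sign −
step 2: pivot 1 → sign +
step 3: pivot -3/7 → sign −
signature = (1, 3, 0)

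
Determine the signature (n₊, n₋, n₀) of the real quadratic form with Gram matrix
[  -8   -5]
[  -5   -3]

step 0: pivot -8 → sign −
step 1: pivot 1/8 → sign +
signature = (1, 1, 0)

Answer: (1, 1, 0)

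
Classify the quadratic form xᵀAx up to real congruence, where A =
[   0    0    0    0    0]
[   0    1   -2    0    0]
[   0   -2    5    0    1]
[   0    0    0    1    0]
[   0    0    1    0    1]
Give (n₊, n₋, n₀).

Answer: (3, 0, 2)

Derivation:
step 0: pivot 1 → sign +
step 1: pivot 1 → sign +
step 2: pivot 1 → sign +
step 3: row/col 3 already zero → sign 0
step 4: row/col 4 already zero → sign 0
signature = (3, 0, 2)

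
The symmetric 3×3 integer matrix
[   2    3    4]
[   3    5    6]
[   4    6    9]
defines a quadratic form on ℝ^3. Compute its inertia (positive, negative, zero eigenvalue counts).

Answer: (3, 0, 0)

Derivation:
step 0: pivot 2 → sign +
step 1: pivot 1/2 → sign +
step 2: pivot 1 → sign +
signature = (3, 0, 0)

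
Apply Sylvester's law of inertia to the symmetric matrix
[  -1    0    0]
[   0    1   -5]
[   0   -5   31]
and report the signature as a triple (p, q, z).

Answer: (2, 1, 0)

Derivation:
step 0: pivot -1 → sign −
step 1: pivot 1 → sign +
step 2: pivot 6 → sign +
signature = (2, 1, 0)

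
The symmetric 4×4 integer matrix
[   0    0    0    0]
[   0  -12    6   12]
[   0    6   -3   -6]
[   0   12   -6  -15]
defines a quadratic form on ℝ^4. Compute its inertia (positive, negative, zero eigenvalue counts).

step 0: pivot -12 → sign −
step 1: pivot -3 → sign −
step 2: row/col 2 already zero → sign 0
step 3: row/col 3 already zero → sign 0
signature = (0, 2, 2)

Answer: (0, 2, 2)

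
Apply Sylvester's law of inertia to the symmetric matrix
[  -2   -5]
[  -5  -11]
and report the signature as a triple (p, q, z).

Answer: (1, 1, 0)

Derivation:
step 0: pivot -2 → sign −
step 1: pivot 3/2 → sign +
signature = (1, 1, 0)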